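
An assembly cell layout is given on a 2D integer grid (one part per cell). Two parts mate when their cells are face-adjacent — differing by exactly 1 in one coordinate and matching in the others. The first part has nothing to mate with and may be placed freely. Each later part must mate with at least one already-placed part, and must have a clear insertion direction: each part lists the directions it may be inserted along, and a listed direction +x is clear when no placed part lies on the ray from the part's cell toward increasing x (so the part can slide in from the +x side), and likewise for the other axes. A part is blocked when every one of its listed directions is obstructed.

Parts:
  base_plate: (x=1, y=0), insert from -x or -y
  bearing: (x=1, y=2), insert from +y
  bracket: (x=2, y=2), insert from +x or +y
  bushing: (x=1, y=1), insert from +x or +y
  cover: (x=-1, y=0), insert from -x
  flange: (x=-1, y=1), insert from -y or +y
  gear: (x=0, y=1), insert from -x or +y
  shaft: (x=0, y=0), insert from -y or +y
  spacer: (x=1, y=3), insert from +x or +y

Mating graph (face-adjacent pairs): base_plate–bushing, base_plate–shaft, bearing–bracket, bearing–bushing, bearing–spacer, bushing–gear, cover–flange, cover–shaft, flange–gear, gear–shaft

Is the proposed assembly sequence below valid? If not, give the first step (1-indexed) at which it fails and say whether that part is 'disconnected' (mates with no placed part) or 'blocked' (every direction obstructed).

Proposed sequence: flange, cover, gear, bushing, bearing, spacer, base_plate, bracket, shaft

Valid

1. flange@(-1, 1) [-y clear] — {flange}
2. cover@(-1, 0) [-x clear] — {cover, flange}
3. gear@(0, 1) [+y clear] — {cover, flange, gear}
4. bushing@(1, 1) [+x clear] — {bushing, cover, flange, gear}
5. bearing@(1, 2) [+y clear] — {bearing, bushing, cover, flange, gear}
6. spacer@(1, 3) [+x clear] — {bearing, bushing, cover, flange, gear, spacer}
7. base_plate@(1, 0) [-y clear] — {base_plate, bearing, bushing, cover, flange, gear, spacer}
8. bracket@(2, 2) [+x clear] — {base_plate, bearing, bracket, bushing, cover, flange, gear, spacer}
9. shaft@(0, 0) [-y clear] — {base_plate, bearing, bracket, bushing, cover, flange, gear, shaft, spacer}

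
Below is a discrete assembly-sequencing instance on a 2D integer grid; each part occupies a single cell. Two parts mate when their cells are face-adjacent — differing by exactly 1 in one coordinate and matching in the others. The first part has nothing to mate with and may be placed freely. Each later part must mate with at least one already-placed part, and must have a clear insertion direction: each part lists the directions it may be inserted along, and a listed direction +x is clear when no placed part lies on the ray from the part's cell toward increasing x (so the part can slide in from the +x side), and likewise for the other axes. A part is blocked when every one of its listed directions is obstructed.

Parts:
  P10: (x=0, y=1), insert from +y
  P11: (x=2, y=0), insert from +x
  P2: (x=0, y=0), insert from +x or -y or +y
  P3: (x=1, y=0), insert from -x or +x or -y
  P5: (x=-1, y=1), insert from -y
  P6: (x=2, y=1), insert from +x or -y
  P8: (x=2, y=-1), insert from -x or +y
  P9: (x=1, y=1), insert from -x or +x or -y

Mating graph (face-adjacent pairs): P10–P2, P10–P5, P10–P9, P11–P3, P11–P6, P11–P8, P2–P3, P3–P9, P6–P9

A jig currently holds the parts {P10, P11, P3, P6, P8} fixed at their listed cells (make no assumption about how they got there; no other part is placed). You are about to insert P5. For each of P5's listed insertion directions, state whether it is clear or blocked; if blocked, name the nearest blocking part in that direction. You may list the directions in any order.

-y: ray from P5(-1, 1) has no placed part ⇒ clear

-y: clear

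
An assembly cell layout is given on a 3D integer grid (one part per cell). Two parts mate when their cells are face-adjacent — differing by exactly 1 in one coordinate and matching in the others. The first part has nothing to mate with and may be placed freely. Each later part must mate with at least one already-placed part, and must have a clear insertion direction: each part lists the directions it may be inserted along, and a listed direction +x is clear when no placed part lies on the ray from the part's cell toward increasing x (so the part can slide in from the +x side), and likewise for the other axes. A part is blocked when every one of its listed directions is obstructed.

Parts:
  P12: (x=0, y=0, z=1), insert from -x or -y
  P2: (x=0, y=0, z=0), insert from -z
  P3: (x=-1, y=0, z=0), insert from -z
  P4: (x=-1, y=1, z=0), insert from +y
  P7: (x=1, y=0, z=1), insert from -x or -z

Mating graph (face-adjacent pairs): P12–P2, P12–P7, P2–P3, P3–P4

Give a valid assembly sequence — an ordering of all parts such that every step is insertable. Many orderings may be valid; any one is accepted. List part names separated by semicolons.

1. P3@(-1, 0, 0) [-z clear] — {P3}
2. P2@(0, 0, 0) [-z clear] — {P2, P3}
3. P4@(-1, 1, 0) [+y clear] — {P2, P3, P4}
4. P12@(0, 0, 1) [-x clear] — {P12, P2, P3, P4}
5. P7@(1, 0, 1) [-z clear] — {P12, P2, P3, P4, P7}

P3; P2; P4; P12; P7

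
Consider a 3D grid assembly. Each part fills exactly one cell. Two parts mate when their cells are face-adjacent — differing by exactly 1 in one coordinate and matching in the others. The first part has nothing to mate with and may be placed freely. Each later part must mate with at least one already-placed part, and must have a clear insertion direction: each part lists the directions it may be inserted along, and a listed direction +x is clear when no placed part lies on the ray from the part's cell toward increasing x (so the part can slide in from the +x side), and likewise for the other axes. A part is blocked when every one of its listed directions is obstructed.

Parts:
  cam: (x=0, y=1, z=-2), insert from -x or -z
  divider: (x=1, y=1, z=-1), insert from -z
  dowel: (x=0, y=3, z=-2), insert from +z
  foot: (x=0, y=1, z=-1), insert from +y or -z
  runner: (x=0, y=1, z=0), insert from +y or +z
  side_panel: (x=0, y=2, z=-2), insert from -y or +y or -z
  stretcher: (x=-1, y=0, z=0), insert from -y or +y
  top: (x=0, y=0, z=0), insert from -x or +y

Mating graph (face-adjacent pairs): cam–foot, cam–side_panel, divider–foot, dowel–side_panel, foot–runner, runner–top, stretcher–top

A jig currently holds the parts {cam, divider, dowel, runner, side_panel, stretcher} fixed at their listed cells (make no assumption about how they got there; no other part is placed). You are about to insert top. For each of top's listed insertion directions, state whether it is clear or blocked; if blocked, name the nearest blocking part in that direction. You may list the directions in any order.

-x: nearest on ray is stretcher@(-1, 0, 0) ⇒ blocked
+y: nearest on ray is runner@(0, 1, 0) ⇒ blocked

+y: blocked by runner; -x: blocked by stretcher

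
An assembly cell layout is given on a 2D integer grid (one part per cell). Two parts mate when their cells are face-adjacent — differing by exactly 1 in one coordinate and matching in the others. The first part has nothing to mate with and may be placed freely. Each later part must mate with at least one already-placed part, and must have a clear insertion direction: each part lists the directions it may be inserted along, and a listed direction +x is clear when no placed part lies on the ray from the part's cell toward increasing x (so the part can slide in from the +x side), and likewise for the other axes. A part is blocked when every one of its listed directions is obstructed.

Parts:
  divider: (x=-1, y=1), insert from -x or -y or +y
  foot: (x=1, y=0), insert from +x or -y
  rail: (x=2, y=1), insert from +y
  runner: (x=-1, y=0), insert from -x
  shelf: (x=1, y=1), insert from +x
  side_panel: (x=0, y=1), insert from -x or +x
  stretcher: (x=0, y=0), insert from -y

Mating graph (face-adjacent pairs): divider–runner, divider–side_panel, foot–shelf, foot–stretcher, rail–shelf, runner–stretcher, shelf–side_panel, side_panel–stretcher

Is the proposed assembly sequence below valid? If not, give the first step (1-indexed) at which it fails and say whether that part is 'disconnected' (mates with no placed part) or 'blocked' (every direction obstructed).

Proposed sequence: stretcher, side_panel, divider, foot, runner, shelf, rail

Valid

1. stretcher@(0, 0) [-y clear] — {stretcher}
2. side_panel@(0, 1) [-x clear] — {side_panel, stretcher}
3. divider@(-1, 1) [-x clear] — {divider, side_panel, stretcher}
4. foot@(1, 0) [+x clear] — {divider, foot, side_panel, stretcher}
5. runner@(-1, 0) [-x clear] — {divider, foot, runner, side_panel, stretcher}
6. shelf@(1, 1) [+x clear] — {divider, foot, runner, shelf, side_panel, stretcher}
7. rail@(2, 1) [+y clear] — {divider, foot, rail, runner, shelf, side_panel, stretcher}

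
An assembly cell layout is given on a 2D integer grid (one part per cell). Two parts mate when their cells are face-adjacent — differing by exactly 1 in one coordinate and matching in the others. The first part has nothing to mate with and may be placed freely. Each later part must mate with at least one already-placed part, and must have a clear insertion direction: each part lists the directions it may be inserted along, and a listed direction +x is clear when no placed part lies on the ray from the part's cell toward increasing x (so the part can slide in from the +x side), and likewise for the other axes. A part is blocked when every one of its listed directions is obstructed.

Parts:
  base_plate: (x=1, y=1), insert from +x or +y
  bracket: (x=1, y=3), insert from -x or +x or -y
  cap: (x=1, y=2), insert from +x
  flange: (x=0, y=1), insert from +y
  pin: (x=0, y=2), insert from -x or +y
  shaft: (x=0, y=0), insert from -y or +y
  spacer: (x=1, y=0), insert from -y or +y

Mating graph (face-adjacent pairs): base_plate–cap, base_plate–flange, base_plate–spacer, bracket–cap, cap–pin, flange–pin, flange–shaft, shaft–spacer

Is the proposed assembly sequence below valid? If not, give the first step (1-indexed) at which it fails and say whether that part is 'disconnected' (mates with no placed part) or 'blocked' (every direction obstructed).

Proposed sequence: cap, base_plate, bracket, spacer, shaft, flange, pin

Valid

1. cap@(1, 2) [+x clear] — {cap}
2. base_plate@(1, 1) [+x clear] — {base_plate, cap}
3. bracket@(1, 3) [-x clear] — {base_plate, bracket, cap}
4. spacer@(1, 0) [-y clear] — {base_plate, bracket, cap, spacer}
5. shaft@(0, 0) [-y clear] — {base_plate, bracket, cap, shaft, spacer}
6. flange@(0, 1) [+y clear] — {base_plate, bracket, cap, flange, shaft, spacer}
7. pin@(0, 2) [-x clear] — {base_plate, bracket, cap, flange, pin, shaft, spacer}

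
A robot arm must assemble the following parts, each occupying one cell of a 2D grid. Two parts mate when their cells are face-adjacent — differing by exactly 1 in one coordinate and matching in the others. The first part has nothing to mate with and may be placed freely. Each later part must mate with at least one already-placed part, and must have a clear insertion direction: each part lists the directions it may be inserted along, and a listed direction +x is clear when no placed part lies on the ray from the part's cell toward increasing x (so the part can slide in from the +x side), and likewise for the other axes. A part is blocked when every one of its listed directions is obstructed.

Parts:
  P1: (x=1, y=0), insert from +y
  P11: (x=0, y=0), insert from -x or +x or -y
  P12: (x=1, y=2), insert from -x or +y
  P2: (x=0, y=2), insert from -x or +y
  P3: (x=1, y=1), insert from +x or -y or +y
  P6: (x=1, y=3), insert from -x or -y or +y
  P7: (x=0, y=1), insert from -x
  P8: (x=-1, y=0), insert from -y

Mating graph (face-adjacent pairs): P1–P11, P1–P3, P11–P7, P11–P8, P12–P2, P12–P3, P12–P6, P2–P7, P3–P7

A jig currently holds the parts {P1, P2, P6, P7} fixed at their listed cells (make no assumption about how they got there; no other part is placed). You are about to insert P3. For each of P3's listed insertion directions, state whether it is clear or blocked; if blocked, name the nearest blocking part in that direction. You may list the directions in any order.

+x: clear; +y: blocked by P6; -y: blocked by P1

+x: ray from P3(1, 1) has no placed part ⇒ clear
-y: nearest on ray is P1@(1, 0) ⇒ blocked
+y: nearest on ray is P6@(1, 3) ⇒ blocked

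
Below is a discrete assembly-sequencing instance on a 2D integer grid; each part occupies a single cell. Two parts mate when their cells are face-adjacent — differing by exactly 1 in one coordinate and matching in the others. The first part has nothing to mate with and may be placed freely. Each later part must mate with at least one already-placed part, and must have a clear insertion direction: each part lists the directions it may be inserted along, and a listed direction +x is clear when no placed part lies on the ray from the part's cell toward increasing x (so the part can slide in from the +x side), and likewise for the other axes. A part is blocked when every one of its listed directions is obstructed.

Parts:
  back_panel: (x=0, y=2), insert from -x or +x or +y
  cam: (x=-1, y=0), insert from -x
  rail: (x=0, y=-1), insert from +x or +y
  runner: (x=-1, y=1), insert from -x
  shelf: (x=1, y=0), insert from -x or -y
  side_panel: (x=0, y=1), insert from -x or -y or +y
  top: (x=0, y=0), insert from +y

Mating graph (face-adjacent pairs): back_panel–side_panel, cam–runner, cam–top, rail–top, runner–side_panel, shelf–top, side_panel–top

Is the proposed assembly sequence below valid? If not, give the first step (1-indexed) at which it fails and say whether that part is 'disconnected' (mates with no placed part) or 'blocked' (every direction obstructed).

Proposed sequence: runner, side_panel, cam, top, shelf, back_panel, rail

1. runner@(-1, 1) [-x clear] — {runner}
2. side_panel@(0, 1) [-y clear] — {runner, side_panel}
3. cam@(-1, 0) [-x clear] — {cam, runner, side_panel}
4. top@(0, 0) — +y all obstructed ⇒ blocked

Invalid at step 4 (blocked)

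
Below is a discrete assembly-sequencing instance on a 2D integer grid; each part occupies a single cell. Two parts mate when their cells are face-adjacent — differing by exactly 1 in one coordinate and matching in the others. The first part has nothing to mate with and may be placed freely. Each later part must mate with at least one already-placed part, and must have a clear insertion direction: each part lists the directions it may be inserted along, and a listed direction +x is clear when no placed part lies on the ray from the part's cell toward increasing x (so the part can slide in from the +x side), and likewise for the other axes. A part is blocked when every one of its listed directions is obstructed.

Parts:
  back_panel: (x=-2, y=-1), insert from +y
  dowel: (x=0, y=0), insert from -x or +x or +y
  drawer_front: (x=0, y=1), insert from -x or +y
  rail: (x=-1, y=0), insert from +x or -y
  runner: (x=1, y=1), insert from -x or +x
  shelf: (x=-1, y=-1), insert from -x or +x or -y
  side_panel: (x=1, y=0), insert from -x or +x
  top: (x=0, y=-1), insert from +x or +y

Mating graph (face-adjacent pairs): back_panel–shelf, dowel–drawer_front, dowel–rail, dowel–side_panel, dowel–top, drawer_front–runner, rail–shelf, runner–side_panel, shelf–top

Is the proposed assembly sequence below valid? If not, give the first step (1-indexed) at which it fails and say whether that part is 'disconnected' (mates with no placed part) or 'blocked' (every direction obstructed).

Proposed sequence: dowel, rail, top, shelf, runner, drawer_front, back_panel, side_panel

Invalid at step 5 (disconnected)

1. dowel@(0, 0) [-x clear] — {dowel}
2. rail@(-1, 0) [-y clear] — {dowel, rail}
3. top@(0, -1) [+x clear] — {dowel, rail, top}
4. shelf@(-1, -1) [-x clear] — {dowel, rail, shelf, top}
5. runner@(1, 1) — no placed neighbour ⇒ disconnected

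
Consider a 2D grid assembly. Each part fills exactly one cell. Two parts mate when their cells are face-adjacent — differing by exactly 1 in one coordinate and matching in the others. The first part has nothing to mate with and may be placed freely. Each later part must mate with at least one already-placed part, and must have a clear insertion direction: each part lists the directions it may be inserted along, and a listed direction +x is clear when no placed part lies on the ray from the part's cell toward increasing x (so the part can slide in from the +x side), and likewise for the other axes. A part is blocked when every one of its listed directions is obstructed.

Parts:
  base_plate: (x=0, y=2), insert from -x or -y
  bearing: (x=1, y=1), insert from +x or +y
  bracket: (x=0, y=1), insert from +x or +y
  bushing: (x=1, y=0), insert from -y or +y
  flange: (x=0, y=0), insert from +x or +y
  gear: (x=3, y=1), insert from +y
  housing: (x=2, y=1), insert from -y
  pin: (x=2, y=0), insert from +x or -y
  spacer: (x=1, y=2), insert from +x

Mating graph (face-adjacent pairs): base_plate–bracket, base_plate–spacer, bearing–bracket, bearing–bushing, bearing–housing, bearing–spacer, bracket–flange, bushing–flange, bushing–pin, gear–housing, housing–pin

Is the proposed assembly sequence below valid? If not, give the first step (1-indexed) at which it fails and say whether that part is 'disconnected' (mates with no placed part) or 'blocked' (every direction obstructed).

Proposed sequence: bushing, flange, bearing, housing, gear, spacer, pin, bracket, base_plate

Valid

1. bushing@(1, 0) [-y clear] — {bushing}
2. flange@(0, 0) [+y clear] — {bushing, flange}
3. bearing@(1, 1) [+x clear] — {bearing, bushing, flange}
4. housing@(2, 1) [-y clear] — {bearing, bushing, flange, housing}
5. gear@(3, 1) [+y clear] — {bearing, bushing, flange, gear, housing}
6. spacer@(1, 2) [+x clear] — {bearing, bushing, flange, gear, housing, spacer}
7. pin@(2, 0) [+x clear] — {bearing, bushing, flange, gear, housing, pin, spacer}
8. bracket@(0, 1) [+y clear] — {bearing, bracket, bushing, flange, gear, housing, pin, spacer}
9. base_plate@(0, 2) [-x clear] — {base_plate, bearing, bracket, bushing, flange, gear, housing, pin, spacer}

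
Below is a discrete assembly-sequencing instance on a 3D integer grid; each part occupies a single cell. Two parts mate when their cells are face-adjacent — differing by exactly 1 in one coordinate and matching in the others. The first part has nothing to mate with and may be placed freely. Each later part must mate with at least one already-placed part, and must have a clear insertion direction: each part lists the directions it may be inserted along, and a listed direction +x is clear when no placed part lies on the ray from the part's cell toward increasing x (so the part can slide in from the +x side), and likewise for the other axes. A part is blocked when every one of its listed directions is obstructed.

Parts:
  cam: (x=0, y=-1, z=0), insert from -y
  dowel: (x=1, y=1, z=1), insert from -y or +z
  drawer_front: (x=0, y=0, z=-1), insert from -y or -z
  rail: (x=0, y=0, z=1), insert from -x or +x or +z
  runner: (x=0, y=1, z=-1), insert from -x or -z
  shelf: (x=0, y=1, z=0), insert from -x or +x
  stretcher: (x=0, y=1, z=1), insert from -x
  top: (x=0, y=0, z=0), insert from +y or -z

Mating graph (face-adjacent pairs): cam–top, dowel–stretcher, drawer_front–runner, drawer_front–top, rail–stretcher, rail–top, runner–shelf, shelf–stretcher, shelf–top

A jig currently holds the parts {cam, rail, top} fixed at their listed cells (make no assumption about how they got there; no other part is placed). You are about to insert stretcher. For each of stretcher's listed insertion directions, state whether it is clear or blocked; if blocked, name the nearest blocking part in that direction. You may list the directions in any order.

-x: clear

-x: ray from stretcher(0, 1, 1) has no placed part ⇒ clear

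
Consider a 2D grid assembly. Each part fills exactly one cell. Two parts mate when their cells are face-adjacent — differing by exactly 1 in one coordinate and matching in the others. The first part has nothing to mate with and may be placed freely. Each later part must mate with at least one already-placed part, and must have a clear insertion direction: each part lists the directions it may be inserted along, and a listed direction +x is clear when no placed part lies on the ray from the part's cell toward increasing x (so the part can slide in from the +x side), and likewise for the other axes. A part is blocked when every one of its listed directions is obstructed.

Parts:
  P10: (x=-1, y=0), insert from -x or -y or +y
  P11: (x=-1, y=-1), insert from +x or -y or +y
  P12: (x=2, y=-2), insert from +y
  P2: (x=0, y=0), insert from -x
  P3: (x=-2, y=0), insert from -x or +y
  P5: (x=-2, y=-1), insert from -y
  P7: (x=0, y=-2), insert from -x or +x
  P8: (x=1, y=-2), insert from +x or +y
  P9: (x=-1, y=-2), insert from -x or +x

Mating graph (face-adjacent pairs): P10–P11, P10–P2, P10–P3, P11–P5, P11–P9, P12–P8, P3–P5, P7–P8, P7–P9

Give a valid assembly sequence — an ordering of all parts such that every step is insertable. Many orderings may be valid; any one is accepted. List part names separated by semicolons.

P2; P10; P11; P9; P5; P7; P8; P12; P3

1. P2@(0, 0) [-x clear] — {P2}
2. P10@(-1, 0) [-x clear] — {P10, P2}
3. P11@(-1, -1) [+x clear] — {P10, P11, P2}
4. P9@(-1, -2) [-x clear] — {P10, P11, P2, P9}
5. P5@(-2, -1) [-y clear] — {P10, P11, P2, P5, P9}
6. P7@(0, -2) [+x clear] — {P10, P11, P2, P5, P7, P9}
7. P8@(1, -2) [+x clear] — {P10, P11, P2, P5, P7, P8, P9}
8. P12@(2, -2) [+y clear] — {P10, P11, P12, P2, P5, P7, P8, P9}
9. P3@(-2, 0) [-x clear] — {P10, P11, P12, P2, P3, P5, P7, P8, P9}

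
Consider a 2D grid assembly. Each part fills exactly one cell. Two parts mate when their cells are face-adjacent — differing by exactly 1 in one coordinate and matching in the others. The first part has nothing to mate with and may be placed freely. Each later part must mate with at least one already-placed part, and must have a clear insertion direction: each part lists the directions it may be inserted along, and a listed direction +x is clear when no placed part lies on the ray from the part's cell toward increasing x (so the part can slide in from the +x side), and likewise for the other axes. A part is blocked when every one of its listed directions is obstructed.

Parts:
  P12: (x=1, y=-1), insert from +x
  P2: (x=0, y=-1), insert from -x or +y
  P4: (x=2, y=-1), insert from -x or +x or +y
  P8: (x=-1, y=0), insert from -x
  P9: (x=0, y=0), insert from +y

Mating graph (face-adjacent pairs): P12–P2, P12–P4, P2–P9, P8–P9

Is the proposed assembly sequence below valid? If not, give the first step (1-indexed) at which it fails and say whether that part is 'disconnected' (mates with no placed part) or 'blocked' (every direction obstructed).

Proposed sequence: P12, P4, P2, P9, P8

1. P12@(1, -1) [+x clear] — {P12}
2. P4@(2, -1) [+x clear] — {P12, P4}
3. P2@(0, -1) [-x clear] — {P12, P2, P4}
4. P9@(0, 0) [+y clear] — {P12, P2, P4, P9}
5. P8@(-1, 0) [-x clear] — {P12, P2, P4, P8, P9}

Valid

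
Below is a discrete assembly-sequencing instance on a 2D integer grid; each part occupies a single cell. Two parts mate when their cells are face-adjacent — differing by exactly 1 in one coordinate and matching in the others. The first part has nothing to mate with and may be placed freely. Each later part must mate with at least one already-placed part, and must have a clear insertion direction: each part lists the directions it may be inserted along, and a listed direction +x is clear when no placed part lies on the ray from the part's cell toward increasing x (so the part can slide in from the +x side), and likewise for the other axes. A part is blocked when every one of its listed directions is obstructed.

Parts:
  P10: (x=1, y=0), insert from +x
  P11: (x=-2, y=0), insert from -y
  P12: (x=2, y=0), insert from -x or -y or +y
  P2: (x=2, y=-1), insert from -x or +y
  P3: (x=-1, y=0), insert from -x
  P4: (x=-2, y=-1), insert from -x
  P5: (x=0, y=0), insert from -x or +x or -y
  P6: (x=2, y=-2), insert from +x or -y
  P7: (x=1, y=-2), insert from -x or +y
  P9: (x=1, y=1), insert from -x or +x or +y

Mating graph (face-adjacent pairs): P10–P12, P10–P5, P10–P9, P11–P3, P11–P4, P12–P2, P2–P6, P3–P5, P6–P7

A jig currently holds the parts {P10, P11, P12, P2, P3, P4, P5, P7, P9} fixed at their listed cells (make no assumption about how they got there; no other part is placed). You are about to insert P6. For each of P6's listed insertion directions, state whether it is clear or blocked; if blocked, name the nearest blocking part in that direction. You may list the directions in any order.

+x: ray from P6(2, -2) has no placed part ⇒ clear
-y: ray from P6(2, -2) has no placed part ⇒ clear

+x: clear; -y: clear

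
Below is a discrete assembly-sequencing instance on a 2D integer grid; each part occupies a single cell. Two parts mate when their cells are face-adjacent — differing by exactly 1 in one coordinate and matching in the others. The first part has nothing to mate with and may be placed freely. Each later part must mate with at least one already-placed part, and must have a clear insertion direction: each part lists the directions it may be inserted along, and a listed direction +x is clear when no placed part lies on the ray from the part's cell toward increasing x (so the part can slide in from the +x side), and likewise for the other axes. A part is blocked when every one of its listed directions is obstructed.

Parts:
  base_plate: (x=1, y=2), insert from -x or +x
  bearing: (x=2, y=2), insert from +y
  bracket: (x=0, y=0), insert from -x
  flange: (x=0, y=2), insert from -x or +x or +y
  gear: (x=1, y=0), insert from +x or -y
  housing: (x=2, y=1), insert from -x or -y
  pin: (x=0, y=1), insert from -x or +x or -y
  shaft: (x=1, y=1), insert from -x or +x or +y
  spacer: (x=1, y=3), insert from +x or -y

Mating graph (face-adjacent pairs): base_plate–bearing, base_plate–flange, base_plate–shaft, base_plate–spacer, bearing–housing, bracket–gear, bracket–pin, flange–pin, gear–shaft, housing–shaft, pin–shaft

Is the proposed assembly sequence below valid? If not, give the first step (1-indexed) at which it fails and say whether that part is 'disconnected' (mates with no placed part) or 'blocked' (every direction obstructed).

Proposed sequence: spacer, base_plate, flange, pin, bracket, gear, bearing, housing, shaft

1. spacer@(1, 3) [+x clear] — {spacer}
2. base_plate@(1, 2) [-x clear] — {base_plate, spacer}
3. flange@(0, 2) [-x clear] — {base_plate, flange, spacer}
4. pin@(0, 1) [-x clear] — {base_plate, flange, pin, spacer}
5. bracket@(0, 0) [-x clear] — {base_plate, bracket, flange, pin, spacer}
6. gear@(1, 0) [+x clear] — {base_plate, bracket, flange, gear, pin, spacer}
7. bearing@(2, 2) [+y clear] — {base_plate, bearing, bracket, flange, gear, pin, spacer}
8. housing@(2, 1) [-y clear] — {base_plate, bearing, bracket, flange, gear, housing, pin, spacer}
9. shaft@(1, 1) — -x/+x/+y all obstructed ⇒ blocked

Invalid at step 9 (blocked)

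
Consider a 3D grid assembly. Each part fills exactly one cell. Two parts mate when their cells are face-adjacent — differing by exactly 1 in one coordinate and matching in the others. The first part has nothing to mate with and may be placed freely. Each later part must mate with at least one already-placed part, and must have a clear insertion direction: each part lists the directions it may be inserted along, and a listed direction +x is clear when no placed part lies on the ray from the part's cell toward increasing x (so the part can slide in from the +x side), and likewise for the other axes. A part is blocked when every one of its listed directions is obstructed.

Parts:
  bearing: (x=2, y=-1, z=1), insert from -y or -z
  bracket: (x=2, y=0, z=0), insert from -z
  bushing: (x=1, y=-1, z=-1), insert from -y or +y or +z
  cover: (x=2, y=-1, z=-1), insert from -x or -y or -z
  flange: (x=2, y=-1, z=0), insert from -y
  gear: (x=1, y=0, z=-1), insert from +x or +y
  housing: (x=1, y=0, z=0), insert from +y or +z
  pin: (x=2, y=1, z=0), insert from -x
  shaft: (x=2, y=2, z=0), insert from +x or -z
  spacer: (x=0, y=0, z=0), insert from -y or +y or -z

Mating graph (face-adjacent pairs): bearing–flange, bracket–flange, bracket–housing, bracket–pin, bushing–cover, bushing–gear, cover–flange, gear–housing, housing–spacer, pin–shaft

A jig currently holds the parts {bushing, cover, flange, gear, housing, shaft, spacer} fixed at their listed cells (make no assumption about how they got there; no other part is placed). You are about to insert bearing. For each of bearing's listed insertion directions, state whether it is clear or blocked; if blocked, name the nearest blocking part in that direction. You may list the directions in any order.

-y: clear; -z: blocked by flange

-y: ray from bearing(2, -1, 1) has no placed part ⇒ clear
-z: nearest on ray is flange@(2, -1, 0) ⇒ blocked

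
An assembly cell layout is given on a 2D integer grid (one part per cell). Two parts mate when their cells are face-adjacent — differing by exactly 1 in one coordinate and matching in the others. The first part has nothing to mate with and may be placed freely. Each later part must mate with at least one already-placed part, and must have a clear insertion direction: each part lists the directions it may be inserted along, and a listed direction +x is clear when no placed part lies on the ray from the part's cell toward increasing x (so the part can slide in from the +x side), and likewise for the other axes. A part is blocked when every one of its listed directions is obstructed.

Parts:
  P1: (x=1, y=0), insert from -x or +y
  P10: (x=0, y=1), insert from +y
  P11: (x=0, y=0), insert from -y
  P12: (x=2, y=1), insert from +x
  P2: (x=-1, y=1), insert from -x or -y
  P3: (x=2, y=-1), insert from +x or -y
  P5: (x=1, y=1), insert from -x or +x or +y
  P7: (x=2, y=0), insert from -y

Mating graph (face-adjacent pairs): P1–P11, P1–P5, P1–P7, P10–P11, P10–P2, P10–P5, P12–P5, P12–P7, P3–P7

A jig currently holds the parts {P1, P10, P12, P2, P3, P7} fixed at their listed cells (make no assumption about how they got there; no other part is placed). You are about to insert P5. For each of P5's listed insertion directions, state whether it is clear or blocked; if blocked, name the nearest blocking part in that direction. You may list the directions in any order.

+x: blocked by P12; +y: clear; -x: blocked by P10

-x: nearest on ray is P10@(0, 1) ⇒ blocked
+x: nearest on ray is P12@(2, 1) ⇒ blocked
+y: ray from P5(1, 1) has no placed part ⇒ clear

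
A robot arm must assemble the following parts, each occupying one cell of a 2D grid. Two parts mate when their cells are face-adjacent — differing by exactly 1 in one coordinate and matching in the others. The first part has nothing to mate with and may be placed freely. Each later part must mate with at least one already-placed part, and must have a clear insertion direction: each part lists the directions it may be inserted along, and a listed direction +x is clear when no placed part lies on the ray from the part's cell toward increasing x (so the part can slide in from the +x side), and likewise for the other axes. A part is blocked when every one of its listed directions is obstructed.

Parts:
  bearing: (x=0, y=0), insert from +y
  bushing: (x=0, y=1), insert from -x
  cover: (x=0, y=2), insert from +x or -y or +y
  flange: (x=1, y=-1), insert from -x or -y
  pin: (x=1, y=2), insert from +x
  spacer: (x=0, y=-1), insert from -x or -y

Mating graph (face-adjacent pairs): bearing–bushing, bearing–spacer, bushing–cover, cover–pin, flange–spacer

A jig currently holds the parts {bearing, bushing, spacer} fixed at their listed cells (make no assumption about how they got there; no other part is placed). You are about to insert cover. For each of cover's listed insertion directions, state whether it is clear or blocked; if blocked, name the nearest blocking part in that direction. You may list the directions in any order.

+x: clear; +y: clear; -y: blocked by bushing

+x: ray from cover(0, 2) has no placed part ⇒ clear
-y: nearest on ray is bushing@(0, 1) ⇒ blocked
+y: ray from cover(0, 2) has no placed part ⇒ clear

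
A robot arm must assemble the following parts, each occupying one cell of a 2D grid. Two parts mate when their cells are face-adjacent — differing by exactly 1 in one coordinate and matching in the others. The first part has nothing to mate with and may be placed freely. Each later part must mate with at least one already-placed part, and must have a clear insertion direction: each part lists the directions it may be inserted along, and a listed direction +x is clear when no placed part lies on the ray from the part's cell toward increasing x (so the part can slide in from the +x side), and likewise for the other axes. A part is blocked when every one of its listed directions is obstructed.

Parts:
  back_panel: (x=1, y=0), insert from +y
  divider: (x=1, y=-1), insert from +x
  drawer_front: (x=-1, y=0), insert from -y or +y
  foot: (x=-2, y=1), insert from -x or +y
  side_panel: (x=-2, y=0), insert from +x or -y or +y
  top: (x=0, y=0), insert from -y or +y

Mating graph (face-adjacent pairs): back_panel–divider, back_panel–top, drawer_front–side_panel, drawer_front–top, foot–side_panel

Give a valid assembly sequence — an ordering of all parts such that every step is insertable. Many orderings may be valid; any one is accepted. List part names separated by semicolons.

drawer_front; top; back_panel; divider; side_panel; foot

1. drawer_front@(-1, 0) [-y clear] — {drawer_front}
2. top@(0, 0) [-y clear] — {drawer_front, top}
3. back_panel@(1, 0) [+y clear] — {back_panel, drawer_front, top}
4. divider@(1, -1) [+x clear] — {back_panel, divider, drawer_front, top}
5. side_panel@(-2, 0) [-y clear] — {back_panel, divider, drawer_front, side_panel, top}
6. foot@(-2, 1) [-x clear] — {back_panel, divider, drawer_front, foot, side_panel, top}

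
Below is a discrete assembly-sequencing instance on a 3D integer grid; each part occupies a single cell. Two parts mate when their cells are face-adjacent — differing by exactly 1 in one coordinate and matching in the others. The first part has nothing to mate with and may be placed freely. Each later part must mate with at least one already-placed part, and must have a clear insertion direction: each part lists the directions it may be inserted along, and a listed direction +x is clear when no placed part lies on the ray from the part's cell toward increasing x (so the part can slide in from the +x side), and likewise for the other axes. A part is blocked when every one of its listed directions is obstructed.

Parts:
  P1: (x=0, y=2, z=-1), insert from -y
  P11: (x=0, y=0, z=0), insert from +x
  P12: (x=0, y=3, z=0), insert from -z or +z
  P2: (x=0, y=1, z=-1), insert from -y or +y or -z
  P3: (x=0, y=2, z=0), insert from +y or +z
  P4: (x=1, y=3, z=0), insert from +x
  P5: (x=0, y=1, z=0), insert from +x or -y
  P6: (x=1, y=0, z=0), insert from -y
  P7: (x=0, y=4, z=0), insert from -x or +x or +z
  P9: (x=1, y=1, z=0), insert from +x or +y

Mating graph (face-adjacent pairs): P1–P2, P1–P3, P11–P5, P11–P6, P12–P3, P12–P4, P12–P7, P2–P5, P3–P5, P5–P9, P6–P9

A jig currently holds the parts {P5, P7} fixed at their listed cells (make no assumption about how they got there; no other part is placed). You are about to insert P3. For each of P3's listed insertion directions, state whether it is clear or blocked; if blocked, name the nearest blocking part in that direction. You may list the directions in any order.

+y: blocked by P7; +z: clear

+y: nearest on ray is P7@(0, 4, 0) ⇒ blocked
+z: ray from P3(0, 2, 0) has no placed part ⇒ clear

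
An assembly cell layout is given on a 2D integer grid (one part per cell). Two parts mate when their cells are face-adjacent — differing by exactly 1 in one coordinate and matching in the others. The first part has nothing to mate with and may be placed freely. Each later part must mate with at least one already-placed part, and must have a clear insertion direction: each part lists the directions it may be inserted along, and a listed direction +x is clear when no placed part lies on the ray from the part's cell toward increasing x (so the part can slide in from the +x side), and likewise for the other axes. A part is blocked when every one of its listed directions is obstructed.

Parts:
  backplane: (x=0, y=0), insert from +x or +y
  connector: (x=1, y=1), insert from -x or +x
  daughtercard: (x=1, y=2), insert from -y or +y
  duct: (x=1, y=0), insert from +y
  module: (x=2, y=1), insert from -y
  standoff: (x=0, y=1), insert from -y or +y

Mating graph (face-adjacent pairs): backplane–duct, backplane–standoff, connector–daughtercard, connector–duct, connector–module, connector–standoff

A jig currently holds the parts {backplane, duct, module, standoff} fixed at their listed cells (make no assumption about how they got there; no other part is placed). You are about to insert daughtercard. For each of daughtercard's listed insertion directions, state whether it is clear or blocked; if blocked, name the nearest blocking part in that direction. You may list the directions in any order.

-y: nearest on ray is duct@(1, 0) ⇒ blocked
+y: ray from daughtercard(1, 2) has no placed part ⇒ clear

+y: clear; -y: blocked by duct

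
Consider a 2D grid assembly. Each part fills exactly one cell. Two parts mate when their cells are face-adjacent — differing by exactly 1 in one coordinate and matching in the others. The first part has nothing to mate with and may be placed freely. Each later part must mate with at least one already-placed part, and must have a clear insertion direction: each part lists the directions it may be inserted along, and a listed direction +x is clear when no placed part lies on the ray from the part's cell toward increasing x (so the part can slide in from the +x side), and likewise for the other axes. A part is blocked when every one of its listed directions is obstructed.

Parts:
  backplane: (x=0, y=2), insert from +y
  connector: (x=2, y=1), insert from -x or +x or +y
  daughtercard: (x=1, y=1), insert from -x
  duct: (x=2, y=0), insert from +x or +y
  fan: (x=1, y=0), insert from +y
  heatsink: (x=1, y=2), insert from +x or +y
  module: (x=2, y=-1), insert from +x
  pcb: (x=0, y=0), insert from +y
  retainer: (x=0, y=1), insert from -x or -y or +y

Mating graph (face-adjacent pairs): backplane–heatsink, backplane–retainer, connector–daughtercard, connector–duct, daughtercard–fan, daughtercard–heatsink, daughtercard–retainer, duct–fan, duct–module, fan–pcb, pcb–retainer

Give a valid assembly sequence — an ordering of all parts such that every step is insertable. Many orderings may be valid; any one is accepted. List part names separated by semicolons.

connector; duct; module; fan; daughtercard; pcb; retainer; backplane; heatsink

1. connector@(2, 1) [-x clear] — {connector}
2. duct@(2, 0) [+x clear] — {connector, duct}
3. module@(2, -1) [+x clear] — {connector, duct, module}
4. fan@(1, 0) [+y clear] — {connector, duct, fan, module}
5. daughtercard@(1, 1) [-x clear] — {connector, daughtercard, duct, fan, module}
6. pcb@(0, 0) [+y clear] — {connector, daughtercard, duct, fan, module, pcb}
7. retainer@(0, 1) [-x clear] — {connector, daughtercard, duct, fan, module, pcb, retainer}
8. backplane@(0, 2) [+y clear] — {backplane, connector, daughtercard, duct, fan, module, pcb, retainer}
9. heatsink@(1, 2) [+x clear] — {backplane, connector, daughtercard, duct, fan, heatsink, module, pcb, retainer}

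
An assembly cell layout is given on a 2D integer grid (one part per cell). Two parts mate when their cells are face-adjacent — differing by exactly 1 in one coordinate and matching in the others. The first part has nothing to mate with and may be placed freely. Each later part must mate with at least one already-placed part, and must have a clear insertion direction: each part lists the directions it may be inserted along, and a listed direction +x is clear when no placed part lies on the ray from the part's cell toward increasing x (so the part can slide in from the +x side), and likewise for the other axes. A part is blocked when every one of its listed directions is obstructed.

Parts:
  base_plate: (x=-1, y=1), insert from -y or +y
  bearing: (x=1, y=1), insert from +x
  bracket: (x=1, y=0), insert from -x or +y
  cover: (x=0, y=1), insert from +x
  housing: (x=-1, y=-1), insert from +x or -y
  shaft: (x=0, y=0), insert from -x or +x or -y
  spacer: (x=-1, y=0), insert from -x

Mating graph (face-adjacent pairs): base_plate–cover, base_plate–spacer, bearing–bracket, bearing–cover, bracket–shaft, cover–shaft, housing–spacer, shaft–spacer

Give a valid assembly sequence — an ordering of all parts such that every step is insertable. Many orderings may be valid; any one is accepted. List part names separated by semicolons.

1. cover@(0, 1) [+x clear] — {cover}
2. base_plate@(-1, 1) [-y clear] — {base_plate, cover}
3. spacer@(-1, 0) [-x clear] — {base_plate, cover, spacer}
4. housing@(-1, -1) [+x clear] — {base_plate, cover, housing, spacer}
5. shaft@(0, 0) [+x clear] — {base_plate, cover, housing, shaft, spacer}
6. bracket@(1, 0) [+y clear] — {base_plate, bracket, cover, housing, shaft, spacer}
7. bearing@(1, 1) [+x clear] — {base_plate, bearing, bracket, cover, housing, shaft, spacer}

cover; base_plate; spacer; housing; shaft; bracket; bearing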